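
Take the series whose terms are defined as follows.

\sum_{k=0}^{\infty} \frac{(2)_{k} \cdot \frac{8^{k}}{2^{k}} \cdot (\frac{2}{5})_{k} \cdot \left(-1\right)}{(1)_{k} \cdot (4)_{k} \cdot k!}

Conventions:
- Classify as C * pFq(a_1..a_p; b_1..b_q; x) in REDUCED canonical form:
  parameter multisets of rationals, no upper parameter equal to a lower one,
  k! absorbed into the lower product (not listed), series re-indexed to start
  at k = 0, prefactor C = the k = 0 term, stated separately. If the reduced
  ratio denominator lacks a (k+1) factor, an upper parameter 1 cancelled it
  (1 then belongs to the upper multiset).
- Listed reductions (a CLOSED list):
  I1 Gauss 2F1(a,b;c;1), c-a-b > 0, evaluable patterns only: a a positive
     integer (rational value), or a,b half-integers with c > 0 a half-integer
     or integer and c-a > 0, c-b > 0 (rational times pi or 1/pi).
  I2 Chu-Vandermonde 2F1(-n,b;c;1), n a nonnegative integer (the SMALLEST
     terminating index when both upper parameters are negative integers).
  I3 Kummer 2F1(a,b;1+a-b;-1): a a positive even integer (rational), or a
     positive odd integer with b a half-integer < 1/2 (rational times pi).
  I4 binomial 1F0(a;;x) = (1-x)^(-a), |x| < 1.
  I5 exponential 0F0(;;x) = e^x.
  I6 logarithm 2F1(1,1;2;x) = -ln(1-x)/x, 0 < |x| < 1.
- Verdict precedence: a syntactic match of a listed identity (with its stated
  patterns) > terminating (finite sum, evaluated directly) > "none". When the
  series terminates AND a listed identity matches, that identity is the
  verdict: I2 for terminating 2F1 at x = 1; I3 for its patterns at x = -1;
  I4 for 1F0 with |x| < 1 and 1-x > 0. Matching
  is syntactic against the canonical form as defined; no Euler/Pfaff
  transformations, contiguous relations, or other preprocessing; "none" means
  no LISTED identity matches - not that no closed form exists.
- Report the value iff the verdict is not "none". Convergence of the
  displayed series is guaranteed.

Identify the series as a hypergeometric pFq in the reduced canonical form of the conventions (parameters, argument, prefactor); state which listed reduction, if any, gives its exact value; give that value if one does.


x = 4 here; the reduced form reads 2F2, upper {\frac{2}{5}, 2}, lower {1, 4}, C = -1. Verdict: none - at argument 4 the multisets {\frac{2}{5}, 2} ; {1, 4} match no listed identity.

The tell: t_0 being -1, the two k-th powers (prefactor -1) combine into one argument.
Ratio: r(k) = 4 * (k+\frac{2}{5}) (k+2) / [(k+1) (k+4) (k+1)] ; factor over Q: parameters, x = 4, and C = -1.


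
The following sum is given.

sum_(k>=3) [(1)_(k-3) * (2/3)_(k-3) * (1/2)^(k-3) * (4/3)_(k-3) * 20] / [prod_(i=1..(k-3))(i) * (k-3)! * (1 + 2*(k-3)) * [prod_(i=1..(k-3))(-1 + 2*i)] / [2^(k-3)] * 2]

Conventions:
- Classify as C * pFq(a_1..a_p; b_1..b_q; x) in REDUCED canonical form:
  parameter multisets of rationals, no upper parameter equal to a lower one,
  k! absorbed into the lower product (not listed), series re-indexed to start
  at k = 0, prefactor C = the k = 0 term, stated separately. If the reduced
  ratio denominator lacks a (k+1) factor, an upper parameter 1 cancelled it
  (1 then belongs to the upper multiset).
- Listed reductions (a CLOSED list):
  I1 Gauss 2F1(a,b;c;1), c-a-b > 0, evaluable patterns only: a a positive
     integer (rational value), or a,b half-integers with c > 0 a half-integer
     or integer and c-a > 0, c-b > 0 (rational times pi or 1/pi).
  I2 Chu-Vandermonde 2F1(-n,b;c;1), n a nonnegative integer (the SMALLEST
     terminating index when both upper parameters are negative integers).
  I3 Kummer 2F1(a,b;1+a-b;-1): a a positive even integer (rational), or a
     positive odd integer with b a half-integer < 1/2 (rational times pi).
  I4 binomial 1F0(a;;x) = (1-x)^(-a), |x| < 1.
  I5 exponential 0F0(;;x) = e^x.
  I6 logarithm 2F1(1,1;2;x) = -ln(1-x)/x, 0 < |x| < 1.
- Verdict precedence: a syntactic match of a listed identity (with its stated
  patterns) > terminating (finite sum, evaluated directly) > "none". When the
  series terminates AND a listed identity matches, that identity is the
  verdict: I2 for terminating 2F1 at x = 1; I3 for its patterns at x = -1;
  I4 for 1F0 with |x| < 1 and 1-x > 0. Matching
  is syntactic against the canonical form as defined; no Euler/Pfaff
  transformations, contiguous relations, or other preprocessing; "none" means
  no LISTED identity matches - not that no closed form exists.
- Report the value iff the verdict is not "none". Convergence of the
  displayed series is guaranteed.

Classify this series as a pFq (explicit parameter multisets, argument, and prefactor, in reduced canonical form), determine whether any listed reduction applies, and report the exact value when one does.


With C = 10: the canonical form is 2F1(2/3, 4/3; 3/2; 1/2). Verdict: none - this 2F1 at x = 1/2 matches no listed pattern, and upper {2/3, 4/3} holds no stopper.

First insight: t_0 being 10, the lower (2k+1) factor (C = 10) shifts a half-integer Pochhammer.
Term ratio: r(k) = (1/2) * (k+2/3) (k+4/3) / [(k+3/2) (k+1)] - rational; roots negated = parameters, x = (1/2), C = 10.


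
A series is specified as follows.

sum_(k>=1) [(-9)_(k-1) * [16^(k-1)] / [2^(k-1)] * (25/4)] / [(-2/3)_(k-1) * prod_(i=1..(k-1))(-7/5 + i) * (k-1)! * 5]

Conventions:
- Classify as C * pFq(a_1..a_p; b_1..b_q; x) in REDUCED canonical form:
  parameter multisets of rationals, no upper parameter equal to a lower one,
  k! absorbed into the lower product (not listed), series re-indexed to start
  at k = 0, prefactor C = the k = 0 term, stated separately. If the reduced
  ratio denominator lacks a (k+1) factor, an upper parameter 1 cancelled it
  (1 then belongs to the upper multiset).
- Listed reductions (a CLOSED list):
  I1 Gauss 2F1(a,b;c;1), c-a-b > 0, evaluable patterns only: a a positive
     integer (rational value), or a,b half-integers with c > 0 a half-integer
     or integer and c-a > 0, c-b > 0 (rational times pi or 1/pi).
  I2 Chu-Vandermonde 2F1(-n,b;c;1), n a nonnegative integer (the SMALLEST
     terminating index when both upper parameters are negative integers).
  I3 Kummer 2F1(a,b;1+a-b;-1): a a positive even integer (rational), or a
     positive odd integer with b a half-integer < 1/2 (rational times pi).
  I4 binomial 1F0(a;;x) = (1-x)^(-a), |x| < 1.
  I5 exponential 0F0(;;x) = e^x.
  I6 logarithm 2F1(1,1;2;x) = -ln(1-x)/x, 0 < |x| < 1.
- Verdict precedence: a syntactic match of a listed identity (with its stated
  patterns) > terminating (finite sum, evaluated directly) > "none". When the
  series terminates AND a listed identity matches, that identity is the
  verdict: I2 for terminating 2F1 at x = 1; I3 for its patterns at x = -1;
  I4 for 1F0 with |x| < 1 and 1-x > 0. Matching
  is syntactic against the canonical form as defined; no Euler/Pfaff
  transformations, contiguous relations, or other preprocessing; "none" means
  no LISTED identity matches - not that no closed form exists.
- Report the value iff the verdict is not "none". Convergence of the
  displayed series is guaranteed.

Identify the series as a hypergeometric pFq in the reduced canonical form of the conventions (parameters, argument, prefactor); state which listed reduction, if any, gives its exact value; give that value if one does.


This is 5/4 * 1F2(-9; -2/3, -2/5; 8) in reduced canonical form. Verdict: terminating - no listed pattern fits, but -9 in the upper list cuts the series at k = 9; direct evaluation. Hence: 195749829391495/4754065316.

First insight: x = 8 and the lower running product (C = 5/4) is a rising factorial.
Term ratio: r(k) = 8 * (k-9) / [(k-2/3) (k-2/5) (k+1)] - rational; roots negated = parameters, x = 8, C = 5/4.


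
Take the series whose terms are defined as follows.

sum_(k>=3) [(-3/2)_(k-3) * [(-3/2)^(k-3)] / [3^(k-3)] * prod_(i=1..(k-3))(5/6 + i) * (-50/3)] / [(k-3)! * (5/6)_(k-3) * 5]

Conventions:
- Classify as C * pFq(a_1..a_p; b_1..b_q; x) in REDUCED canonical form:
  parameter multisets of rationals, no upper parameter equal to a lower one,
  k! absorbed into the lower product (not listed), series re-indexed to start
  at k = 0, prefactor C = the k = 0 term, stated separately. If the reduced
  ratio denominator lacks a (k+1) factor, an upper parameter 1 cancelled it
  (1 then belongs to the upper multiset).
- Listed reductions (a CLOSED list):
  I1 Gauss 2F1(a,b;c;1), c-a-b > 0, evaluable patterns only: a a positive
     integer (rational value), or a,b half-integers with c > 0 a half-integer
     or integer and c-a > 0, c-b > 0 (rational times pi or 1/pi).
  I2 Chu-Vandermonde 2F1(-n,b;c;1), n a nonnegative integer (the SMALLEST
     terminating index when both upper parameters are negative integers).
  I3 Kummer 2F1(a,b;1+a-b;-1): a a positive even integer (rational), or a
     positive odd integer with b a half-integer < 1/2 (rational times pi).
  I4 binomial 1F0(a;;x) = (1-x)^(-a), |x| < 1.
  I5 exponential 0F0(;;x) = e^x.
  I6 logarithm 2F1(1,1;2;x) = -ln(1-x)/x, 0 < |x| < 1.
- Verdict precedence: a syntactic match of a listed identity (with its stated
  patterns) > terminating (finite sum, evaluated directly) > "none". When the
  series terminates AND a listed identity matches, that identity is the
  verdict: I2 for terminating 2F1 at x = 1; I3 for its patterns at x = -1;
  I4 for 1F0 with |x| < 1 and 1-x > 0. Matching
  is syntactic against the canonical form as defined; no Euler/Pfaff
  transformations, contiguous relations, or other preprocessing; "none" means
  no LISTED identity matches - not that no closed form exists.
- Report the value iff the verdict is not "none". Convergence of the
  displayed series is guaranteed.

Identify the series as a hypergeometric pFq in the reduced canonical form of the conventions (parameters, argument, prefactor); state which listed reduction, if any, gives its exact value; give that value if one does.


Canonical form: C = -10/3 times 2F1 with upper {-3/2, 11/6}, lower {5/6}, x = -1/2. Verdict: none. A 2F1 with upper {-3/2, 11/6} fits none of I1-I6 at x = -1/2; the sum runs forever.

Key observation: x = (-1/2) and the running product (prefactor -10/3) telescopes to a rising factorial.
Term ratio: r(k) = (-1/2) * (k-3/2) (k+11/6) / [(k+5/6) (k+1)] - poly over poly, x = (-1/2) from leading terms; C = -10/3 at k = 0.


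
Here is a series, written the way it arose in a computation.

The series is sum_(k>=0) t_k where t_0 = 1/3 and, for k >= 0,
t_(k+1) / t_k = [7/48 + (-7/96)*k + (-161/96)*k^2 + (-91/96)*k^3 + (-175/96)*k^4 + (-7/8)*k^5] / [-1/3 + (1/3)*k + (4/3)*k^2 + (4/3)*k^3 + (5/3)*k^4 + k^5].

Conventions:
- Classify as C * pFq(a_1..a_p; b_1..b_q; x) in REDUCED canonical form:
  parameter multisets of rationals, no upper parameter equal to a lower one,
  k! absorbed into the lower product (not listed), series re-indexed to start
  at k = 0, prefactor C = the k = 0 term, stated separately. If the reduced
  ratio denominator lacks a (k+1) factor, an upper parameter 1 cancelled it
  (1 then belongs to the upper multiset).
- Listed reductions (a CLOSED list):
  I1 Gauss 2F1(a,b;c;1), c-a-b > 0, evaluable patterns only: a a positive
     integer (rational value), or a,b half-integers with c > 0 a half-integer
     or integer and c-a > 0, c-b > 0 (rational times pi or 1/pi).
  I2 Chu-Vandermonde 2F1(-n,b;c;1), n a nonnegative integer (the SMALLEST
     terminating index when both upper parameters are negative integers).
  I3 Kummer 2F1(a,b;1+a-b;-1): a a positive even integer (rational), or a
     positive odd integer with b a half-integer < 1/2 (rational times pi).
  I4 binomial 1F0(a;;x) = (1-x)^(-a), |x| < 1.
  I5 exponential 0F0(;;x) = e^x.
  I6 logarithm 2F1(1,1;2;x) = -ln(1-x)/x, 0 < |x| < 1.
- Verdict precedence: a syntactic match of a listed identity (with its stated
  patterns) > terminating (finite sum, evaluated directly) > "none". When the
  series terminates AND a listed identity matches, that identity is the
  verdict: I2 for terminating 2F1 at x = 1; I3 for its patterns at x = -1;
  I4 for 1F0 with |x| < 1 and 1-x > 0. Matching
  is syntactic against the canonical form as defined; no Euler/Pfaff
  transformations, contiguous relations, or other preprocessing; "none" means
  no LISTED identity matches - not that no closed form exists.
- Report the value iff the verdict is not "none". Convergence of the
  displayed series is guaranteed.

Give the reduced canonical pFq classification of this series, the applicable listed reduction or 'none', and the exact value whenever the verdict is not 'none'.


Classification (C = 1/3): 3F2 with upper {-1/4, 1/3, 2}, lower {-1/3, 1}, argument x = -7/8. Verdict: none (x = -7/8): each listed identity misses the multisets {-1/4, 1/3, 2} ; {-1/3, 1}.

Key step: t_0 being 1/3, the ratio is unreduced: k^2 + 1 divides both sides (prefactor 1/3).
Term ratio: r(k) = (-7/8) * (k-1/4) (k+1/3) (k+2) / [(k-1/3) (k+1) (k+1)] - rational in k, leading ratio (-7/8); with t_0 = 1/3, classification follows.


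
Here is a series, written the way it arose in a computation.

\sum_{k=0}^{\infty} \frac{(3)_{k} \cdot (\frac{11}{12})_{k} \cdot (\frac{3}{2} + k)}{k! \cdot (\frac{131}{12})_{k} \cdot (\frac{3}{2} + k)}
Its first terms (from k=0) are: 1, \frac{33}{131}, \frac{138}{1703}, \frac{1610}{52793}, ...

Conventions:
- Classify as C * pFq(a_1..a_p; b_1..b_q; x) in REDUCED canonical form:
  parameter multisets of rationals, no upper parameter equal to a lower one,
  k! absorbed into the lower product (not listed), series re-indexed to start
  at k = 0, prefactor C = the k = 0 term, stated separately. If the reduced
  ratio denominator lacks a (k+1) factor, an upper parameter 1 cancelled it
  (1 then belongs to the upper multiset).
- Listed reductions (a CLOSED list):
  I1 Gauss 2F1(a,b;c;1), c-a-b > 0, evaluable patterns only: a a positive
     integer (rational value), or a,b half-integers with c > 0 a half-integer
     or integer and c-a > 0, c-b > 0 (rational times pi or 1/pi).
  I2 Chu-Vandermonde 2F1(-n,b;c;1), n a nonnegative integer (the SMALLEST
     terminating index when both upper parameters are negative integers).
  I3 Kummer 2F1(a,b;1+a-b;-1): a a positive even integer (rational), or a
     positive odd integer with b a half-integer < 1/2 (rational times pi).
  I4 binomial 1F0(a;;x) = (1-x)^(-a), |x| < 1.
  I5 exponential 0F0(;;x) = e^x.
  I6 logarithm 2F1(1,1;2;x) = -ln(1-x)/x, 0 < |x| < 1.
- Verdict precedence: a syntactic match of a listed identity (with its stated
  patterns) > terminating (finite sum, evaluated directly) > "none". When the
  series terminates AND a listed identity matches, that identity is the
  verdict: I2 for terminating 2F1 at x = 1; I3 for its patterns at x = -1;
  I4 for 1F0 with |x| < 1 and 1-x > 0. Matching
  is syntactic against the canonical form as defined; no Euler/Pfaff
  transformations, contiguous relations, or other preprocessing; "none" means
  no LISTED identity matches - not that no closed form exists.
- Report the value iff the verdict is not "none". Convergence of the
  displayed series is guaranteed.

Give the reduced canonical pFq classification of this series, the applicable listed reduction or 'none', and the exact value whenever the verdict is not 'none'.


Structural cue: t_0 = 1 here, and k + 3/2 divides numerator and denominator alike; C = 1 after cancelling.
Step ratio: r(k) = 1 * (k+\frac{11}{12}) (k+3) / [(k+\frac{131}{12}) (k+1)] - poly over poly, x = 1 from leading terms; C = 1 at k = 0.

This is 1 * 2F1(\frac{11}{12}, 3; \frac{131}{12}; 1) in reduced canonical form. Verdict: the Gauss summation I1 applies (x = 1: the Gamma ratio telescopes since c-a-b = 7 > 0 and a = 3 in Z>0). Its exact value is \frac{172805}{124416}.


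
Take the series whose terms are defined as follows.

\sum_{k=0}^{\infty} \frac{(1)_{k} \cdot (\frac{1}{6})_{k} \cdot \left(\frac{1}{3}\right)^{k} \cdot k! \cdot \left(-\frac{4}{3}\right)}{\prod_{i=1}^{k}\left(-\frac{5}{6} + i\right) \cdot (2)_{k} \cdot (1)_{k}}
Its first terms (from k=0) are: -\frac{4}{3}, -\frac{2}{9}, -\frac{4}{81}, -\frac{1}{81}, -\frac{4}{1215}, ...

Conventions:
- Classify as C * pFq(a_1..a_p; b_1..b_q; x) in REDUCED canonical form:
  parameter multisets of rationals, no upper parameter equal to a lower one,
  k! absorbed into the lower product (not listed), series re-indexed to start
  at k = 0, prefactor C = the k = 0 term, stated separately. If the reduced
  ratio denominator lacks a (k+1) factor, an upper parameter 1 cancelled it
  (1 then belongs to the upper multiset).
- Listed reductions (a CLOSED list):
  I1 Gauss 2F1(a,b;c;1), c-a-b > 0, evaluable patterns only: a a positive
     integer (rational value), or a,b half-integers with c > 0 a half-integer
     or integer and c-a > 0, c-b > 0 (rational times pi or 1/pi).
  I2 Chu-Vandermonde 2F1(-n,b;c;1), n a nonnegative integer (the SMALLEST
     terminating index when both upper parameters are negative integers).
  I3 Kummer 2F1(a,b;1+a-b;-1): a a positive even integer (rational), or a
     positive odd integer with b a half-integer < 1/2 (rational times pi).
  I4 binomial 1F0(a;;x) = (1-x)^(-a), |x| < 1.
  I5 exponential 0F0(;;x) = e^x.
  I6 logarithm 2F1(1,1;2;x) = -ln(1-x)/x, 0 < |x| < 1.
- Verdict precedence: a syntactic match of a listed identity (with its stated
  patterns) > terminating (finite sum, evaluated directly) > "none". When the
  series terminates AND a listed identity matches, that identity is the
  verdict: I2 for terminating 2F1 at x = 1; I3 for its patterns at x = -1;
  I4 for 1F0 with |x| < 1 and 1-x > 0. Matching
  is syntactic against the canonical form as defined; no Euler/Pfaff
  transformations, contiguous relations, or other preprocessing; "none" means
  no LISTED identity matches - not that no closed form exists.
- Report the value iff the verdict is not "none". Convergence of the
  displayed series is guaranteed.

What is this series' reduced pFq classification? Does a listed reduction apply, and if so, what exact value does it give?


The tell: x = \frac{1}{3} and (1)_k (prefactor -4/3) is k! itself.
Step ratio: r(k) = \frac{1}{3} * (k+1) (k+1) / [(k+2) (k+1)] - rational; roots negated = parameters, x = \frac{1}{3}, C = -\frac{4}{3}.

Prefactor -\frac{4}{3}, argument \frac{1}{3}: 2F1 with upper {1, 1} over lower {2}. Verdict: the logarithmic series (I6) applies (the logarithm: parameters (1,1;2), x = \frac{1}{3}). Its exact value is 4 \cdot \ln\left(\frac{2}{3}\right).


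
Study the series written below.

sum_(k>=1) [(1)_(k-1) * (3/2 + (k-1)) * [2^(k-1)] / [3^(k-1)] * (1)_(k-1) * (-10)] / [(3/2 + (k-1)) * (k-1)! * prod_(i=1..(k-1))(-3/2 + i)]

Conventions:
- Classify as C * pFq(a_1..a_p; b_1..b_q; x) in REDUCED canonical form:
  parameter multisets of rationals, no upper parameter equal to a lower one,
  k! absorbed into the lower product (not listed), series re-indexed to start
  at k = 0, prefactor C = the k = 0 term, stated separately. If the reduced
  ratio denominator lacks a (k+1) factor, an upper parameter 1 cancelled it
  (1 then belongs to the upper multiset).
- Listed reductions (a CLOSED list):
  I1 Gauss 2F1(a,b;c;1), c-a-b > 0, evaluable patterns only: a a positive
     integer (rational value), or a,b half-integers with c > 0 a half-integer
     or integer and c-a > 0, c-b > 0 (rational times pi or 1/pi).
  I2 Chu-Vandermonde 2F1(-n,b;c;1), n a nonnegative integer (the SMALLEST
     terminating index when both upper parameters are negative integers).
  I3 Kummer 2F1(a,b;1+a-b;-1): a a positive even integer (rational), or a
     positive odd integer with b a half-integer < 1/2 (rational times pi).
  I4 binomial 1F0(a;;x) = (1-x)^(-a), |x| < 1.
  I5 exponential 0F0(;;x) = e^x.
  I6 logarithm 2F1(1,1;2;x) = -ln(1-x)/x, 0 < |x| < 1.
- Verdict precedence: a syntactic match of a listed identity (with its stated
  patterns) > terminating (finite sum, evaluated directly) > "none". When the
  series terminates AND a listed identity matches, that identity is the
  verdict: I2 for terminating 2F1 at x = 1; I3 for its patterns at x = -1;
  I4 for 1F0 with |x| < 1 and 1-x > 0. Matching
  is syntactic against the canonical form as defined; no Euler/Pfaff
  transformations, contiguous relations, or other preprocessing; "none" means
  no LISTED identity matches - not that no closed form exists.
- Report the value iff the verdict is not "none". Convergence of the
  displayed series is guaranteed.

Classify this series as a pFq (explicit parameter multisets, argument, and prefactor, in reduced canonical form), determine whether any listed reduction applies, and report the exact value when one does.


At argument 2/3: a 2F1 with upper {1, 1}, lower {-1/2}, scaled by C = -10. Verdict: none - this 2F1 at x = 2/3 matches no listed pattern, and upper {1, 1} holds no stopper.

First insight: t_0 being -10, the two geometric factors (C = -10, x = 2/3) combine into one argument.
Term ratio: r(k) = (2/3) * (k+1) (k+1) / [(k-1/2) (k+1)] - rational in k, leading ratio (2/3); with t_0 = -10, classification follows.


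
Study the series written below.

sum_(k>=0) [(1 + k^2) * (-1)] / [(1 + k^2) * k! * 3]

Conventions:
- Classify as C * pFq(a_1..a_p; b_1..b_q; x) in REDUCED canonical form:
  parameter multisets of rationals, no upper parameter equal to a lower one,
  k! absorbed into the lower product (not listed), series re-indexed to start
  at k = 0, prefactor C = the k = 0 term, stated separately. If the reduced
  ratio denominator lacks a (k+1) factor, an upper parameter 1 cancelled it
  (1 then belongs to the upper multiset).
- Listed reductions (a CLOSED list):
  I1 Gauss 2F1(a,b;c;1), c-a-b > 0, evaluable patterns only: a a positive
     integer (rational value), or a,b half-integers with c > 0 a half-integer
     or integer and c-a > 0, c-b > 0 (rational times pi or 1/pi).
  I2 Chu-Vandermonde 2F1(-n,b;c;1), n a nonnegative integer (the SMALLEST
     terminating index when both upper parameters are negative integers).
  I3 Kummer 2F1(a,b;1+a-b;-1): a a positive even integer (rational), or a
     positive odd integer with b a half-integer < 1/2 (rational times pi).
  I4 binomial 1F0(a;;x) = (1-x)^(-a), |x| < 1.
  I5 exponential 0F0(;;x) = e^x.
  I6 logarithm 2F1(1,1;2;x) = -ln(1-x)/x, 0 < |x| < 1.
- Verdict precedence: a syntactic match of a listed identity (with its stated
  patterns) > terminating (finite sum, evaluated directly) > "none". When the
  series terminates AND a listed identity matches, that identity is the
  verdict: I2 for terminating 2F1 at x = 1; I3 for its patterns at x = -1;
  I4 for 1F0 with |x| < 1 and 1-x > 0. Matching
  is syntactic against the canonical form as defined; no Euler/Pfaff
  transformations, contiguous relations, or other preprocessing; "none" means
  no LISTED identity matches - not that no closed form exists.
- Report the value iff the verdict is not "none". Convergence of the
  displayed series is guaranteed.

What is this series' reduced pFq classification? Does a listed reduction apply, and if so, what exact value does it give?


The series (x = 1) is 0F0: upper {-}, lower {-}, prefactor -1/3. Verdict (x = 1): the I5 exponential reduction applies (the 0F0 exponential series at x = 1). Hence: (-1/3) * e^(1).

Key observation: t_0 = -1/3 here, and the constant factors (C = -1/3) combine into one prefactor.
Term ratio: r(k) = 1 * 1 / [(k+1)] - rational in k, leading ratio 1; with t_0 = -1/3, classification follows.


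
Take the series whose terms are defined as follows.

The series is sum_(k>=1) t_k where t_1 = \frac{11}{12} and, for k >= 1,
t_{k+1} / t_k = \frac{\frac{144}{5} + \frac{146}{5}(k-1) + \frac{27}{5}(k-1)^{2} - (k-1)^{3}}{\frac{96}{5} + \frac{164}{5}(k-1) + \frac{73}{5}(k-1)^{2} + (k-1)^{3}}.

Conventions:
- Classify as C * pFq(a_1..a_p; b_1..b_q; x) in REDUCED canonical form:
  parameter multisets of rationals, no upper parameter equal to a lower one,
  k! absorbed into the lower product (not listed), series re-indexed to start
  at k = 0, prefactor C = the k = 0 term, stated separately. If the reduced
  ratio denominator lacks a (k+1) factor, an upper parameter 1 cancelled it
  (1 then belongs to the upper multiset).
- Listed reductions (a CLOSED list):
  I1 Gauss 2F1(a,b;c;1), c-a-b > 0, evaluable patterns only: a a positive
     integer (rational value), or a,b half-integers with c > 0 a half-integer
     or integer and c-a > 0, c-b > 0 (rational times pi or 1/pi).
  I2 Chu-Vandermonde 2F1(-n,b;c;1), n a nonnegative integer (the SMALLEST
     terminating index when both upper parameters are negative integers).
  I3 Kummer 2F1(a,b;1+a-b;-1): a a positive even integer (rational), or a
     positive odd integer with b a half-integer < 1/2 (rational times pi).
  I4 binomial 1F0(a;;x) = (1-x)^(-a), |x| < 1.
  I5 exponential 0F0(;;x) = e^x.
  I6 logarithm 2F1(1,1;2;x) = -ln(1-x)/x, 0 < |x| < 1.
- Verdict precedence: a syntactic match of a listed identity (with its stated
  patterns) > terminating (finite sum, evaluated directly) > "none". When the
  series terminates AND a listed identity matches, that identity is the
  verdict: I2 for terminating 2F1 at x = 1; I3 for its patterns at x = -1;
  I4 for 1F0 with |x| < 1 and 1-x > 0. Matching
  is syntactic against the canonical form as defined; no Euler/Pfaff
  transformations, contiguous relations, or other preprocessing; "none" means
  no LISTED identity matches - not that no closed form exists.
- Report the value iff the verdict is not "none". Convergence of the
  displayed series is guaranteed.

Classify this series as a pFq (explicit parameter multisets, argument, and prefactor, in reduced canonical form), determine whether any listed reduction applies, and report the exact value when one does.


Key step: from the first term \frac{11}{12}: the parameter 8/5 appears in both the upper and lower lists and cancels.
Consecutive-term ratio: r(k) = -1 * (k-9) (k+2) / [(k+12) (k+1)] - rational in k, leading ratio -1; with t_0 = \frac{11}{12}, classification follows.

With C = \frac{11}{12}: the canonical form is 2F1(-9, 2; 12; -1). Verdict: this is Kummer's theorem (I3) (x = -1; c = 12 equals 1+a-b for upper {-9, 2}: listed pattern). Sum: \frac{121}{24}.


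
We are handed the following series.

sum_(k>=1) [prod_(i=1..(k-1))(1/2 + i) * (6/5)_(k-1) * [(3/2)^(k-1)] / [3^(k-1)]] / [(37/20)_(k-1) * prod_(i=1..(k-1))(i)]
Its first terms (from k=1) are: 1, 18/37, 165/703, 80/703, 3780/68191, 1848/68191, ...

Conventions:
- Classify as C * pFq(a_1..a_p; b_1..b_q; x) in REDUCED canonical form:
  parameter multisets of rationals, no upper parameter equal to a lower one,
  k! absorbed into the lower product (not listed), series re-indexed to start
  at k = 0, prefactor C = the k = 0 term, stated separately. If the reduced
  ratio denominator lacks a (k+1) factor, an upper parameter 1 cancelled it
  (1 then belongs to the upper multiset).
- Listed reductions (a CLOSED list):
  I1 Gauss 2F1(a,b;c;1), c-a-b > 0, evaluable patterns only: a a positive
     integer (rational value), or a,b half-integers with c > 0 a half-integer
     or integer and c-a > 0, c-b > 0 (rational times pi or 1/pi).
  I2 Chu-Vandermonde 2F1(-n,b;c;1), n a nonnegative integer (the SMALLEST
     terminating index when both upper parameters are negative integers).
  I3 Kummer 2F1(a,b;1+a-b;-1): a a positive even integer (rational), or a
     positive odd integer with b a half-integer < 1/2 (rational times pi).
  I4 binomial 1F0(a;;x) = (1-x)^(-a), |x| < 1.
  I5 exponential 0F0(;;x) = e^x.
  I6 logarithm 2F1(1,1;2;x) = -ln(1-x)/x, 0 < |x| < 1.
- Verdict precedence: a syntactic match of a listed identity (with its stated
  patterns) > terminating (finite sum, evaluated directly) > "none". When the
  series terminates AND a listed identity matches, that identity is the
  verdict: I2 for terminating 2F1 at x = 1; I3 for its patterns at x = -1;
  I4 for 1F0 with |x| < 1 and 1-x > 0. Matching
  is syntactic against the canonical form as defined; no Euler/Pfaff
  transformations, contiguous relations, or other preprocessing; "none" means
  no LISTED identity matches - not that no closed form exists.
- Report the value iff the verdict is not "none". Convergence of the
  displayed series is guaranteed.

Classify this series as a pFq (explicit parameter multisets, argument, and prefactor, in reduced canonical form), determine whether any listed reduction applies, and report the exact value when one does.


Canonical form: C = 1 times 2F1 with upper {6/5, 3/2}, lower {37/20}, x = 1/2. Verdict: none - at argument 1/2 the multisets {6/5, 3/2} ; {37/20} match no listed identity.

Key observation: from the first term 1: the running product (C = 1) telescopes to a rising factorial.
Adjacent-term ratio: r(k) = (1/2) * (k+6/5) (k+3/2) / [(k+37/20) (k+1)] - rational in k, leading ratio (1/2); with t_0 = 1, classification follows.


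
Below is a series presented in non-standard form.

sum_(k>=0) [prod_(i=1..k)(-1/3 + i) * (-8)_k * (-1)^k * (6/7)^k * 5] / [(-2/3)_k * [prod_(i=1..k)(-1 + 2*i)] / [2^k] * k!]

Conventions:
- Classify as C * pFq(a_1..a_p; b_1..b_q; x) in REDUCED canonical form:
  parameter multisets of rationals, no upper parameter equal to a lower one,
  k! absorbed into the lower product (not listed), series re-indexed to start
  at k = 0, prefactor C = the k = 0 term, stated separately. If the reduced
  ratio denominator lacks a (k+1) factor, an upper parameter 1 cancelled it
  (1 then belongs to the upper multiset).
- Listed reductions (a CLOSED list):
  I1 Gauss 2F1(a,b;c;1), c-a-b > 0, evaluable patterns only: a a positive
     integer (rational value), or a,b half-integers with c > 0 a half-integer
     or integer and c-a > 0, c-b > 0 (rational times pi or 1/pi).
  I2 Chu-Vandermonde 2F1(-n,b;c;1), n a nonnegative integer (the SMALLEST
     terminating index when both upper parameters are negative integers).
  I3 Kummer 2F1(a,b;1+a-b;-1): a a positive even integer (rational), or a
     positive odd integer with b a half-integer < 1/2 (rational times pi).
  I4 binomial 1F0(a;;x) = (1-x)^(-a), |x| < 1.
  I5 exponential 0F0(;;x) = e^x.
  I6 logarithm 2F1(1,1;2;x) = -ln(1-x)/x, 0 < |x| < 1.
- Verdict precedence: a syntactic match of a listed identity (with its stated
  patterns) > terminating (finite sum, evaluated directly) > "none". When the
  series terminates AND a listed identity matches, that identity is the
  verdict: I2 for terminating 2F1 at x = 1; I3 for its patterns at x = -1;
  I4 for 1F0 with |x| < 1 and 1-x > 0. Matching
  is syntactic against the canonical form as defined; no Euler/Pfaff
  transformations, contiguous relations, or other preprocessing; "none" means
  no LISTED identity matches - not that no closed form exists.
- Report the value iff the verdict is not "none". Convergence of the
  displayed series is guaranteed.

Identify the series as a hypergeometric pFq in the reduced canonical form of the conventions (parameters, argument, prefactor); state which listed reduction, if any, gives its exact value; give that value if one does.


With C = 5: the canonical form is 2F2(-8, 2/3; -2/3, 1/2; -6/7). Verdict: terminating. With -8 upstairs the series is a 9-term polynomial sum; evaluated term by term. Its exact value is -291400937667871/129575432077.

Structural cue: x = (-6/7) and the lower odd product (C = 5, x = -6/7) is 2^k (1/2)_k.
Adjacent-term ratio: r(k) = (-6/7) * (k-8) (k+2/3) / [(k-2/3) (k+1/2) (k+1)] - rational in k, leading ratio (-6/7); with t_0 = 5, classification follows.


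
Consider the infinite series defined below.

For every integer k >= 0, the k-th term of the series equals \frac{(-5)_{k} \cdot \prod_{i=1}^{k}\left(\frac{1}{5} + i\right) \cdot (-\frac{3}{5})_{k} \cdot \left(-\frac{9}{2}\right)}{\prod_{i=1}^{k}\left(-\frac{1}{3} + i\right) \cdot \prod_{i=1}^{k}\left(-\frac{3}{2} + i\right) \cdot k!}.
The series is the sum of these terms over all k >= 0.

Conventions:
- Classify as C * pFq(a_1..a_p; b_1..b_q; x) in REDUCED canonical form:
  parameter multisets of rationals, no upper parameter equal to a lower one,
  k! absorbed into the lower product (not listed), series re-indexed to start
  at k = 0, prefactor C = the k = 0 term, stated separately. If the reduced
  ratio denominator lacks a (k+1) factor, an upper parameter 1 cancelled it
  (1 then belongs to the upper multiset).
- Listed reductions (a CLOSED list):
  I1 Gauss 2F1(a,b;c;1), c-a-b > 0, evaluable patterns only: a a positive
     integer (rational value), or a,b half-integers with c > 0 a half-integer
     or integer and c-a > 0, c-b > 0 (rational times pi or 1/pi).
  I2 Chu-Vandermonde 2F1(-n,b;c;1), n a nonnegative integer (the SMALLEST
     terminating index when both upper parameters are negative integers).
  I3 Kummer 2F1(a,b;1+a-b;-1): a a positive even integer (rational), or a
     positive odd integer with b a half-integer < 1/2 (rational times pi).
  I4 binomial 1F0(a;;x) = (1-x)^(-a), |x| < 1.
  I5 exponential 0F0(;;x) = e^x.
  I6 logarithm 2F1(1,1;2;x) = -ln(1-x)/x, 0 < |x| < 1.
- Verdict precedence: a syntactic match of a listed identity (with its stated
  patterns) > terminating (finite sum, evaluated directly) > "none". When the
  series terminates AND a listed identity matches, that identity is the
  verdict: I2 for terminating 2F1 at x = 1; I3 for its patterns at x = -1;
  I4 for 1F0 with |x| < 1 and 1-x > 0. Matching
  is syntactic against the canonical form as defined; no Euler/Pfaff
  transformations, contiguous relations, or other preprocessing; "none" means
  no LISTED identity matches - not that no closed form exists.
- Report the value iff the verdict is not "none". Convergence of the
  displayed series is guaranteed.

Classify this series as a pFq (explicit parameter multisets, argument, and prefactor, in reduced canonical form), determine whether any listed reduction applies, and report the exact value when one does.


Structural cue: x = 1 and the lower running product (C = -9/2) is a rising factorial.
Adjacent-term ratio: r(k) = 1 * (k-5) (k-\frac{3}{5}) (k+\frac{6}{5}) / [(k-\frac{1}{2}) (k+\frac{2}{3}) (k+1)] - rational in k. x = 1; t_0 = -\frac{9}{2}; negate the roots.

The series (x = 1) is 3F2: upper {-5, -\frac{3}{5}, \frac{6}{5}}, lower {-\frac{1}{2}, \frac{2}{3}}, prefactor -\frac{9}{2}. Verdict: terminating at k = 5: the factor (-5)_k kills every later term; summing the 6 survivors is exact. Exact value: \frac{3366021573}{488281250}.


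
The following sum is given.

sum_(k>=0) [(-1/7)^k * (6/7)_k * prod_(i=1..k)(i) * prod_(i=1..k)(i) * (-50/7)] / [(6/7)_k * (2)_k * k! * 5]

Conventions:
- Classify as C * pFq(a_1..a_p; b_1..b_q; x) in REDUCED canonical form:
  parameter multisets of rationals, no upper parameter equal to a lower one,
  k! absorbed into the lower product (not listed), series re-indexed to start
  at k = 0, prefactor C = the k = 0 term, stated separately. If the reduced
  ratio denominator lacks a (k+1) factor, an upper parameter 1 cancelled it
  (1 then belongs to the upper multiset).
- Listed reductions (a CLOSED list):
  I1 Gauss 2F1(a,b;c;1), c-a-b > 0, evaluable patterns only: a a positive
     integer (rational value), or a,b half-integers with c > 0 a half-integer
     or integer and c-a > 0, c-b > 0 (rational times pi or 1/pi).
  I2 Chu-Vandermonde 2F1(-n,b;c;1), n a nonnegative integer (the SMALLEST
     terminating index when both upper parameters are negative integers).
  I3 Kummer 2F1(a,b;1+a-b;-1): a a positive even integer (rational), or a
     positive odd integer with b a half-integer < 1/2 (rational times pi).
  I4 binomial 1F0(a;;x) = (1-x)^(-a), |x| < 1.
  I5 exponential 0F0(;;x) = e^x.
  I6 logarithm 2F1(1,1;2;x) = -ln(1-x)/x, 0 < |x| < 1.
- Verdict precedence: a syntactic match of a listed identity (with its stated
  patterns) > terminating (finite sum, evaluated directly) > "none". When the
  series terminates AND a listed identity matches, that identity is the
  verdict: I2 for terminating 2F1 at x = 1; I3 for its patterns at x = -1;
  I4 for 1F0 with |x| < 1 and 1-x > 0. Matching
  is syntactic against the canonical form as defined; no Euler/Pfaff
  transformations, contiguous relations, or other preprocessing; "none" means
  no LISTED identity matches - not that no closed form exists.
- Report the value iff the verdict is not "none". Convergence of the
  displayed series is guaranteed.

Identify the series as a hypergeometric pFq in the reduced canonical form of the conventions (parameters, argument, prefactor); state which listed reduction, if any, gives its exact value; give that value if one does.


This is -10/7 * 2F1(1, 1; 2; -1/7) in reduced canonical form. Verdict (x = -1/7): the logarithmic series (I6) applies (the logarithm: parameters (1,1;2), x = -1/7). Sum: (-10) * ln(8/7).

Key step: t_0 = -10/7 here, and the constant factors (C = -10/7, x = -1/7) combine into one prefactor.
Adjacent-term ratio: r(k) = (-1/7) * (k+1) (k+1) / [(k+2) (k+1)] - rational in k, leading ratio (-1/7); with t_0 = -10/7, classification follows.


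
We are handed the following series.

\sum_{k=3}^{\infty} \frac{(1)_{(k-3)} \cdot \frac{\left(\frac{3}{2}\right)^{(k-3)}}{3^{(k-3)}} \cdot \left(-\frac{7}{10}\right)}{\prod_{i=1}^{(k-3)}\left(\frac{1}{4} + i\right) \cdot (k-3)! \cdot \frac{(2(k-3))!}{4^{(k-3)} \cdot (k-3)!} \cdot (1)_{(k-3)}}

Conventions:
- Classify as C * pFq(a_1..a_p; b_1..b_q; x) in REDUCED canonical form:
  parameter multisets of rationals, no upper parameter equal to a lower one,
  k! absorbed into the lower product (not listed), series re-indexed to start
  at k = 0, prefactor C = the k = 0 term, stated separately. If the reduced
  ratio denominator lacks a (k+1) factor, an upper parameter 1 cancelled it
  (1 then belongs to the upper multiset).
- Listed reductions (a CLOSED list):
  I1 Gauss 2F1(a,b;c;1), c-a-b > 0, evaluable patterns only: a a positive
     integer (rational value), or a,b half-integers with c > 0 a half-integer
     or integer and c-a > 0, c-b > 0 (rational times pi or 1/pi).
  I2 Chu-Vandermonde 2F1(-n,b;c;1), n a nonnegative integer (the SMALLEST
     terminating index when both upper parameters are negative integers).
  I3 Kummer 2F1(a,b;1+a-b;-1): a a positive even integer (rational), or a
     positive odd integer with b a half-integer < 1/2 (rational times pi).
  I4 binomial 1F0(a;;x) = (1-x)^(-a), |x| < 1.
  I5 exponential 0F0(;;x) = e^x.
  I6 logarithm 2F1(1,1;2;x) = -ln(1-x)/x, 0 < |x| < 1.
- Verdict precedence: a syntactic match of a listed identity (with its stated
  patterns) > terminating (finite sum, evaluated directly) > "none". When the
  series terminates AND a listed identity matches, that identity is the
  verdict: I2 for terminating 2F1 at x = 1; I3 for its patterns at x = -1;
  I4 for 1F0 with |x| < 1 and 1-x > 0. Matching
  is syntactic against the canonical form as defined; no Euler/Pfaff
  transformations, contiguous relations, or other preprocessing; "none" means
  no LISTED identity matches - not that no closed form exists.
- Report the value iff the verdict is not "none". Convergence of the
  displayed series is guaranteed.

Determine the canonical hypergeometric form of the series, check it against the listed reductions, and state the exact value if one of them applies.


At argument \frac{1}{2}: a 0F2 with upper {-}, lower {\frac{1}{2}, \frac{5}{4}}, scaled by C = -\frac{7}{10}. Verdict: none. A 0F2 with upper {-} fits none of I1-I6 at x = \frac{1}{2}; the sum runs forever.

Structural cue: t_0 being -\frac{7}{10}, the lower running product (C = -7/10) is a rising factorial.
Step ratio: r(k) = \frac{1}{2} * 1 / [(k+\frac{1}{2}) (k+\frac{5}{4}) (k+1)] - rational in k, leading ratio \frac{1}{2}; with t_0 = -\frac{7}{10}, classification follows.


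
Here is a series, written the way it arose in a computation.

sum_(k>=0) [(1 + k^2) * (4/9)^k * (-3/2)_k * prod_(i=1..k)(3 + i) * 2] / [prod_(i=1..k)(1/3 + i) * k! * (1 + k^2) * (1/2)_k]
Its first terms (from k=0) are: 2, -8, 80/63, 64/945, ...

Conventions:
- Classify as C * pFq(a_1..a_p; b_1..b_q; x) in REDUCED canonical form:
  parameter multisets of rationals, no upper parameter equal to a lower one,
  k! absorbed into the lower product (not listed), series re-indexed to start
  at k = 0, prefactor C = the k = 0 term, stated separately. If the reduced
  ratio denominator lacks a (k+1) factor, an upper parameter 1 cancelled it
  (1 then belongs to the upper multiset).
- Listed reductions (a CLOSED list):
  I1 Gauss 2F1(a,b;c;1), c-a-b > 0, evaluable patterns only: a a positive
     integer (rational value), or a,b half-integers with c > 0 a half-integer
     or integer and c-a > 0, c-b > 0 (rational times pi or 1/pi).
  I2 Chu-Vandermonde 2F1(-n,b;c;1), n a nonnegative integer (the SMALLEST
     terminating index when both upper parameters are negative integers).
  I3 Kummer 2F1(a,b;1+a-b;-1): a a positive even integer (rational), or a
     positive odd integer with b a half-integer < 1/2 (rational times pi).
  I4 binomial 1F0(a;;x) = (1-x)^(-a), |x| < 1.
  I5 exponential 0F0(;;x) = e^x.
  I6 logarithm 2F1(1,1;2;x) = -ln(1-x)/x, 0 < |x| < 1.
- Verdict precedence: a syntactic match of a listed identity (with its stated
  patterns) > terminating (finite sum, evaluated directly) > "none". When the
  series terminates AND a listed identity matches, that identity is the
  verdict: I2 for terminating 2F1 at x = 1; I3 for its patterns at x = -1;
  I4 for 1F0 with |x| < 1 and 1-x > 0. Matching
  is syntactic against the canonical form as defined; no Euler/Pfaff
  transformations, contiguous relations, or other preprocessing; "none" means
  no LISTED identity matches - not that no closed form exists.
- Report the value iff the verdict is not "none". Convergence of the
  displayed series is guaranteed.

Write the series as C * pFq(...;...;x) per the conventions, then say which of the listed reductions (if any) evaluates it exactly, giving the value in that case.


This is 2 * 2F2(-3/2, 4; 1/2, 4/3; 4/9) in reduced canonical form. Verdict: none here - no I1-I6 shape fits x = 4/9 with lower {1/2, 4/3}.

The tell: t_0 being 2, the running product (C = 2) telescopes to a rising factorial.
Term ratio: r(k) = (4/9) * (k-3/2) (k+4) / [(k+1/2) (k+4/3) (k+1)] - poly over poly, x = (4/9) from leading terms; C = 2 at k = 0.
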